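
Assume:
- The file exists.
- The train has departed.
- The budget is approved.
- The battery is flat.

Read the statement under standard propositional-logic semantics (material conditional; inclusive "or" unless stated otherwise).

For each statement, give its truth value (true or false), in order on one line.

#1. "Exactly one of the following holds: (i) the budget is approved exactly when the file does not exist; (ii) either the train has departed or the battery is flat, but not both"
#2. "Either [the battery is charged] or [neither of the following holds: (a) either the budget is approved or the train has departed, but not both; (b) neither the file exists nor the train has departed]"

Let R = "the budget is approved" (T), P = "the file exists" (T), Q = "the train has departed" (T), S = "the battery is charged" (F).

#1: This is (R ↔ ¬P) ⊕ (Q ⊕ ¬S).

¬P = ¬T = F
R ↔ ¬P = T ↔ F = F
¬S = ¬F = T
Q ⊕ ¬S = T ⊕ T = F
(R ↔ ¬P) ⊕ (Q ⊕ ¬S) = F ⊕ F = F
Thus #1 is false.

#2: This is S ∨ ((R ⊕ Q) ↓ (P ↓ Q)).

R ⊕ Q = T ⊕ T = F
P ↓ Q = T ↓ T = F
(R ⊕ Q) ↓ (P ↓ Q) = F ↓ F = T
S ∨ ((R ⊕ Q) ↓ (P ↓ Q)) = F ∨ T = T
Hence #2 is true.

#1 F, #2 T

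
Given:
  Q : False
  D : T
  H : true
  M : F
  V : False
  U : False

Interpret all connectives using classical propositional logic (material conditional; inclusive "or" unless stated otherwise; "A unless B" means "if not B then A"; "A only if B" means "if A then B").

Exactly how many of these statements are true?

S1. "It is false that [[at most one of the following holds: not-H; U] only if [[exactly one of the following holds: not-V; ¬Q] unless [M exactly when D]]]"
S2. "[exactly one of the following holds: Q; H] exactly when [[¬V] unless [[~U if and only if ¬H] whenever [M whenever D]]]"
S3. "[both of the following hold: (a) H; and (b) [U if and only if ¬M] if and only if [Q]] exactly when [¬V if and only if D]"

3

S1: Formalization: not ((not H nand U) -> ((not V xor not Q) or (M iff D)))

not H = not True = False
not H nand U = False nand False = True
not V = not False = True
not Q = not False = True
not V xor not Q = True xor True = False
M iff D = False iff True = False
(not V xor not Q) or (M iff D) = False or False = False
(not H nand U) -> ((not V xor not Q) or (M iff D)) = True -> False = False
not ((not H nand U) -> ((not V xor not Q) or (M iff D))) = not False = True
Thus S1 is true.

S2: This is (Q xor H) iff (not V or ((D -> M) -> (not U iff not H))).

Q xor H = False xor True = True
not V = not False = True
D -> M = True -> False = False
not U = not False = True
not H = not True = False
not U iff not H = True iff False = False
(D -> M) -> (not U iff not H) = False -> False = True
not V or ((D -> M) -> (not U iff not H)) = True or True = True
(Q xor H) iff (not V or ((D -> M) -> (not U iff not H))) = True iff True = True
So S2 is true.

S3: Formalization: (H and ((U iff not M) iff Q)) iff (not V iff D)

not M = not False = True
U iff not M = False iff True = False
(U iff not M) iff Q = False iff False = True
H and ((U iff not M) iff Q) = True and True = True
not V = not False = True
not V iff D = True iff True = True
(H and ((U iff not M) iff Q)) iff (not V iff D) = True iff True = True
So S3 is true.

True statements: 3 (S1, S2, S3).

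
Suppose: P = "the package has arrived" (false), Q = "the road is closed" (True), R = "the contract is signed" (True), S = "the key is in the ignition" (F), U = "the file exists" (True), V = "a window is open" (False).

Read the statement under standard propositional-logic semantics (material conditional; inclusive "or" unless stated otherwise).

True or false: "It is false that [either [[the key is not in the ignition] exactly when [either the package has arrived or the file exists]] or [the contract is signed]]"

The statement is false.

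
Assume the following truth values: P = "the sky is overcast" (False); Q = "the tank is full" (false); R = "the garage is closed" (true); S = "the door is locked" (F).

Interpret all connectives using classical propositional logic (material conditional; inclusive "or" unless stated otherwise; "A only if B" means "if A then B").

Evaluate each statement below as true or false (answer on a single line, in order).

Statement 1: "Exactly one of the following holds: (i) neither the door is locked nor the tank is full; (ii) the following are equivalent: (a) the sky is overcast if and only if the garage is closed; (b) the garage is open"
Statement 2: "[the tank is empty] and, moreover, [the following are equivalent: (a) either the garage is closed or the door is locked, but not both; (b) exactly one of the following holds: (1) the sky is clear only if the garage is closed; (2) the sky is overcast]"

Statement 1: This is (S nor Q) xor ((P <-> R) <-> ~R).

S nor Q = F nor F = T
P <-> R = F <-> T = F
~R = ~T = F
(P <-> R) <-> ~R = F <-> F = T
(S nor Q) xor ((P <-> R) <-> ~R) = T xor T = F
So Statement 1 is false.

Statement 2: In symbols: ~Q & ((R xor S) <-> ((~P -> R) xor P))

~Q = ~F = T
R xor S = T xor F = T
~P = ~F = T
~P -> R = T -> T = T
(~P -> R) xor P = T xor F = T
(R xor S) <-> ((~P -> R) xor P) = T <-> T = T
~Q & ((R xor S) <-> ((~P -> R) xor P)) = T & T = T
Thus Statement 2 is true.

Statement 1 false; Statement 2 true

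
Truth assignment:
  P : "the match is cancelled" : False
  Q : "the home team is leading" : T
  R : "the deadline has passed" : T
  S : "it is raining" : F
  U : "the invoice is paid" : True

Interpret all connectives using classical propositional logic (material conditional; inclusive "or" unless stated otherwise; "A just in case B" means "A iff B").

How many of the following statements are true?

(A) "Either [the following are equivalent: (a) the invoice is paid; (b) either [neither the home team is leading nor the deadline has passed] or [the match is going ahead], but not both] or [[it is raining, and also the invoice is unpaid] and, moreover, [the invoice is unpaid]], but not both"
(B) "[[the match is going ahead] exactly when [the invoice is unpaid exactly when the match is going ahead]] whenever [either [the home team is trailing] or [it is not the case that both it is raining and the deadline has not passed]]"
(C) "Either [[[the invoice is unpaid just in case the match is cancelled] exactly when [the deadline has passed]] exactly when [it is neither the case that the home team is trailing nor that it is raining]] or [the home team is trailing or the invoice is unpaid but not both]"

2

(A): Formalization: (U ↔ ((Q ↓ R) ⊕ ¬P)) ⊕ ((S ∧ ¬U) ∧ ¬U)

Q ↓ R = T ↓ T = F
¬P = ¬F = T
(Q ↓ R) ⊕ ¬P = F ⊕ T = T
U ↔ ((Q ↓ R) ⊕ ¬P) = T ↔ T = T
¬U = ¬T = F
S ∧ ¬U = F ∧ F = F
¬U = ¬T = F
(S ∧ ¬U) ∧ ¬U = F ∧ F = F
(U ↔ ((Q ↓ R) ⊕ ¬P)) ⊕ ((S ∧ ¬U) ∧ ¬U) = T ⊕ F = T
So (A) is true.

(B): Formalization: (¬Q ∨ (S ↑ ¬R)) → (¬P ↔ (¬U ↔ ¬P))

¬Q = ¬T = F
¬R = ¬T = F
S ↑ ¬R = F ↑ F = T
¬Q ∨ (S ↑ ¬R) = F ∨ T = T
¬P = ¬F = T
¬U = ¬T = F
¬P = ¬F = T
¬U ↔ ¬P = F ↔ T = F
¬P ↔ (¬U ↔ ¬P) = T ↔ F = F
(¬Q ∨ (S ↑ ¬R)) → (¬P ↔ (¬U ↔ ¬P)) = T → F = F
So (B) is false.

(C): This is (((¬U ↔ P) ↔ R) ↔ (¬Q ↓ S)) ∨ (¬Q ⊕ ¬U).

¬U = ¬T = F
¬U ↔ P = F ↔ F = T
(¬U ↔ P) ↔ R = T ↔ T = T
¬Q = ¬T = F
¬Q ↓ S = F ↓ F = T
((¬U ↔ P) ↔ R) ↔ (¬Q ↓ S) = T ↔ T = T
¬Q = ¬T = F
¬U = ¬T = F
¬Q ⊕ ¬U = F ⊕ F = F
(((¬U ↔ P) ↔ R) ↔ (¬Q ↓ S)) ∨ (¬Q ⊕ ¬U) = T ∨ F = T
Hence (C) is true.

Count: 2.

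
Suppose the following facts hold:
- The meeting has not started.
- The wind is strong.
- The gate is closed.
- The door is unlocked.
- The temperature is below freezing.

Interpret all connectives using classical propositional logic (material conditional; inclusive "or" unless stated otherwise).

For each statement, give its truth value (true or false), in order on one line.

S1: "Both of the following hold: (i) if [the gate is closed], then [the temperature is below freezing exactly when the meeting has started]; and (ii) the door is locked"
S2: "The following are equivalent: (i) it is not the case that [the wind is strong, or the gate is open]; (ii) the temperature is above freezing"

S1 False / S2 True

Let R = "the gate is open" (F), U = "the temperature is below freezing" (T), P = "the meeting has started" (F), S = "the door is locked" (F), Q = "the wind is strong" (T).

S1: This is (¬R → (U ↔ P)) ∧ S.

¬R = ¬F = T
U ↔ P = T ↔ F = F
¬R → (U ↔ P) = T → F = F
(¬R → (U ↔ P)) ∧ S = F ∧ F = F
So S1 is false.

S2: This is ¬(Q ∨ R) ↔ ¬U.

Q ∨ R = T ∨ F = T
¬(Q ∨ R) = ¬T = F
¬U = ¬T = F
¬(Q ∨ R) ↔ ¬U = F ↔ F = T
Hence S2 is true.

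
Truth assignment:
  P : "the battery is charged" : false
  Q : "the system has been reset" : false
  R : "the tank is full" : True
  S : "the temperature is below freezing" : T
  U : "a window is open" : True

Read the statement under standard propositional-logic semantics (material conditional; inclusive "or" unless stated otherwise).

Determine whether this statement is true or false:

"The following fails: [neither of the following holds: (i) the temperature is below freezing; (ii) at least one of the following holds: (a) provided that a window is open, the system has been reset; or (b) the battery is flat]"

True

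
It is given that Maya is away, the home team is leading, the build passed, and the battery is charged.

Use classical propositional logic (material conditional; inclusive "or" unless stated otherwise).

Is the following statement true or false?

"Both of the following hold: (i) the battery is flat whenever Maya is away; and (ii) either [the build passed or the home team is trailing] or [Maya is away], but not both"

The statement is false.

Let P = "Maya is at home" (F), S = "the battery is charged" (T), R = "the build passed" (T), Q = "the home team is leading" (T).
This is (~P -> ~S) & ((R | ~Q) xor ~P).

~P = ~F = T
~S = ~T = F
~P -> ~S = T -> F = F
~Q = ~T = F
R | ~Q = T | F = T
~P = ~F = T
(R | ~Q) xor ~P = T xor T = F
(~P -> ~S) & ((R | ~Q) xor ~P) = F & F = F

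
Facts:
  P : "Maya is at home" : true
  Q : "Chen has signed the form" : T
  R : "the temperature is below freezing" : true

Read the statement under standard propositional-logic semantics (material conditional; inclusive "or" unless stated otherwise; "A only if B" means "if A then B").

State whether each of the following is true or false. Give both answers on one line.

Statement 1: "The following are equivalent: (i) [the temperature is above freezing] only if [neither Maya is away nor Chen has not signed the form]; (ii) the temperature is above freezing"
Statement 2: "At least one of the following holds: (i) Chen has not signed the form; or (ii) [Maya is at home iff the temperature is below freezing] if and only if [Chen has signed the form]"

Statement 1: Parsed as (~R -> (~P nor ~Q)) <-> ~R

~R = ~T = F
~P = ~T = F
~Q = ~T = F
~P nor ~Q = F nor F = T
~R -> (~P nor ~Q) = F -> T = T
~R = ~T = F
(~R -> (~P nor ~Q)) <-> ~R = T <-> F = F
So Statement 1 is false.

Statement 2: Parsed as ~Q | ((P <-> R) <-> Q)

~Q = ~T = F
P <-> R = T <-> T = T
(P <-> R) <-> Q = T <-> T = T
~Q | ((P <-> R) <-> Q) = F | T = T
Hence Statement 2 is true.

Statement 1 False, Statement 2 True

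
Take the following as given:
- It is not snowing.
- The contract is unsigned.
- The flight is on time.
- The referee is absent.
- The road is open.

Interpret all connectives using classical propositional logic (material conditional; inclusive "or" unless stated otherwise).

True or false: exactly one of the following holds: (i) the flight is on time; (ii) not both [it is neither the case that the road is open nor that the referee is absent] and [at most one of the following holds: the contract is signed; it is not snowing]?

False

Let R = "the flight is delayed" (F), U = "the road is closed" (F), S = "the referee is present" (F), Q = "the contract is signed" (F), P = "it is snowing" (F).
This is ¬R ⊕ ((¬U ↓ ¬S) ↑ (Q ↑ ¬P)).

¬R = ¬F = T
¬U = ¬F = T
¬S = ¬F = T
¬U ↓ ¬S = T ↓ T = F
¬P = ¬F = T
Q ↑ ¬P = F ↑ T = T
(¬U ↓ ¬S) ↑ (Q ↑ ¬P) = F ↑ T = T
¬R ⊕ ((¬U ↓ ¬S) ↑ (Q ↑ ¬P)) = T ⊕ T = F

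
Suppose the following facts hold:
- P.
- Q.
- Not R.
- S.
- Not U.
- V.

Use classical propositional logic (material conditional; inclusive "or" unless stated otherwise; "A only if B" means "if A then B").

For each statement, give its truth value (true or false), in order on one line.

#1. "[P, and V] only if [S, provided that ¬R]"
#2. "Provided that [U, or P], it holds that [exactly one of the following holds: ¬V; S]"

#1 true / #2 true

#1: Formalization: (P ∧ V) → (¬R → S)

P ∧ V = T ∧ T = T
¬R = ¬F = T
¬R → S = T → T = T
(P ∧ V) → (¬R → S) = T → T = T
So #1 is true.

#2: Formalization: (U ∨ P) → (¬V ⊕ S)

U ∨ P = F ∨ T = T
¬V = ¬T = F
¬V ⊕ S = F ⊕ T = T
(U ∨ P) → (¬V ⊕ S) = T → T = T
Thus #2 is true.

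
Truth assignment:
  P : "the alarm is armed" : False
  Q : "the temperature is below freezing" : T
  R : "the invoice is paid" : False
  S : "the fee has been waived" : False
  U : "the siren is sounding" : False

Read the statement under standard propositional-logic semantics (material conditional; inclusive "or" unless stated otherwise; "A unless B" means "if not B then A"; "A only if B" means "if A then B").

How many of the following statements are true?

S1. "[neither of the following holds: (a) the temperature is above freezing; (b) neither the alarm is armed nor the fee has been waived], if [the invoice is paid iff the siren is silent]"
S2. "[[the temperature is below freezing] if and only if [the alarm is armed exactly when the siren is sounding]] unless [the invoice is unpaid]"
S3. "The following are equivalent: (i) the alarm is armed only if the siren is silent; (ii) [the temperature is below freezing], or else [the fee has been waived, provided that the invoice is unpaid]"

S1: Formalization: (R <-> ~U) -> (~Q nor (P nor S))

~U = ~F = T
R <-> ~U = F <-> T = F
~Q = ~T = F
P nor S = F nor F = T
~Q nor (P nor S) = F nor T = F
(R <-> ~U) -> (~Q nor (P nor S)) = F -> F = T
Thus S1 is true.

S2: In symbols: (Q <-> (P <-> U)) | ~R

P <-> U = F <-> F = T
Q <-> (P <-> U) = T <-> T = T
~R = ~F = T
(Q <-> (P <-> U)) | ~R = T | T = T
Hence S2 is true.

S3: In symbols: (P -> ~U) <-> (Q | (~R -> S))

~U = ~F = T
P -> ~U = F -> T = T
~R = ~F = T
~R -> S = T -> F = F
Q | (~R -> S) = T | F = T
(P -> ~U) <-> (Q | (~R -> S)) = T <-> T = T
Hence S3 is true.

True statements: 3 (S1, S2, S3).

3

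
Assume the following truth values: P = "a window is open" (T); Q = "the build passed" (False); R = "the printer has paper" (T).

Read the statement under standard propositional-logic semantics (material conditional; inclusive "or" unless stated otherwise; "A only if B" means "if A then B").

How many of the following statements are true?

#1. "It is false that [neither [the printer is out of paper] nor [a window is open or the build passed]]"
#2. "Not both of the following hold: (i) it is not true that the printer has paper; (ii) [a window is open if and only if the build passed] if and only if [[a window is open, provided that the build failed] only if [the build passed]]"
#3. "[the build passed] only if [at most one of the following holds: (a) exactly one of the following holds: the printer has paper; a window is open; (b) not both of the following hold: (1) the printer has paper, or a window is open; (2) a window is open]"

3

#1: Parsed as ~(~R nor (P | Q))

~R = ~T = F
P | Q = T | F = T
~R nor (P | Q) = F nor T = F
~(~R nor (P | Q)) = ~F = T
Thus #1 is true.

#2: Parsed as ~R nand ((P <-> Q) <-> ((~Q -> P) -> Q))

~R = ~T = F
P <-> Q = T <-> F = F
~Q = ~F = T
~Q -> P = T -> T = T
(~Q -> P) -> Q = T -> F = F
(P <-> Q) <-> ((~Q -> P) -> Q) = F <-> F = T
~R nand ((P <-> Q) <-> ((~Q -> P) -> Q)) = F nand T = T
Thus #2 is true.

#3: In symbols: Q -> ((R xor P) nand ((R | P) nand P))

R xor P = T xor T = F
R | P = T | T = T
(R | P) nand P = T nand T = F
(R xor P) nand ((R | P) nand P) = F nand F = T
Q -> ((R xor P) nand ((R | P) nand P)) = F -> T = T
So #3 is true.

Count: 3.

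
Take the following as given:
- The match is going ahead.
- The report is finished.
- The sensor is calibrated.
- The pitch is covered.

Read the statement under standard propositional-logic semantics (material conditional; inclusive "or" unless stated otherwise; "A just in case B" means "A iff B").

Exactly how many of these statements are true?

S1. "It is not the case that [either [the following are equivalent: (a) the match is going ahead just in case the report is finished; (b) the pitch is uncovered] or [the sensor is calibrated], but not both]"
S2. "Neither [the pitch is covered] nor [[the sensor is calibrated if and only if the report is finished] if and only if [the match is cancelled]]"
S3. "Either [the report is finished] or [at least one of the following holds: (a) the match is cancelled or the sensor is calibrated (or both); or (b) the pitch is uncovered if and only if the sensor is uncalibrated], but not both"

Let P = "the match is cancelled" (False), Q = "the report is finished" (True), S = "the pitch is covered" (True), R = "the sensor is calibrated" (True).

S1: Formalization: not (((not P iff Q) iff not S) xor R)

not P = not False = True
not P iff Q = True iff True = True
not S = not True = False
(not P iff Q) iff not S = True iff False = False
((not P iff Q) iff not S) xor R = False xor True = True
not (((not P iff Q) iff not S) xor R) = not True = False
So S1 is false.

S2: This is S nor ((R iff Q) iff P).

R iff Q = True iff True = True
(R iff Q) iff P = True iff False = False
S nor ((R iff Q) iff P) = True nor False = False
Thus S2 is false.

S3: Formalization: Q xor ((P or R) or (not S iff not R))

P or R = False or True = True
not S = not True = False
not R = not True = False
not S iff not R = False iff False = True
(P or R) or (not S iff not R) = True or True = True
Q xor ((P or R) or (not S iff not R)) = True xor True = False
Thus S3 is false.

True statements: 0 (none).

0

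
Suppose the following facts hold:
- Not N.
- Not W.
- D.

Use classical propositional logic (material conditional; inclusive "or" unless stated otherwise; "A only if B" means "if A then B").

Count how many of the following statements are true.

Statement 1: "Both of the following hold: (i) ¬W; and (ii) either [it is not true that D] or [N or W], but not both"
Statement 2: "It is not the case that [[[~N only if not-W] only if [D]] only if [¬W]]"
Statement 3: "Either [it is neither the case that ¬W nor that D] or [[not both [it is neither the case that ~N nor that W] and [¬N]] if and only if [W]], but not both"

0

Statement 1: Parsed as not W and (not D xor (N or W))

not W = not False = True
not D = not True = False
N or W = False or False = False
not D xor (N or W) = False xor False = False
not W and (not D xor (N or W)) = True and False = False
Thus Statement 1 is false.

Statement 2: Parsed as not (((not N -> not W) -> D) -> not W)

not N = not False = True
not W = not False = True
not N -> not W = True -> True = True
(not N -> not W) -> D = True -> True = True
not W = not False = True
((not N -> not W) -> D) -> not W = True -> True = True
not (((not N -> not W) -> D) -> not W) = not True = False
So Statement 2 is false.

Statement 3: Formalization: (not W nor D) xor (((not N nor W) nand not N) iff W)

not W = not False = True
not W nor D = True nor True = False
not N = not False = True
not N nor W = True nor False = False
not N = not False = True
(not N nor W) nand not N = False nand True = True
((not N nor W) nand not N) iff W = True iff False = False
(not W nor D) xor (((not N nor W) nand not N) iff W) = False xor False = False
Thus Statement 3 is false.

True statements: 0 (none).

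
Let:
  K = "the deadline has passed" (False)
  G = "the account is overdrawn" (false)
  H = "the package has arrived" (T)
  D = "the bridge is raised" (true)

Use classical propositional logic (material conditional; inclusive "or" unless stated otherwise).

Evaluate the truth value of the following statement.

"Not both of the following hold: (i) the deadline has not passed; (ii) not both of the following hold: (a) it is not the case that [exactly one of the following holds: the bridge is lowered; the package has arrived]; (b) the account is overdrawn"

The statement is false.

Values: K=F, D=T, H=T, G=F.
In symbols: ~K nand (~(~D xor H) nand G)

~K = ~F = T
~D = ~T = F
~D xor H = F xor T = T
~(~D xor H) = ~T = F
~(~D xor H) nand G = F nand F = T
~K nand (~(~D xor H) nand G) = T nand T = F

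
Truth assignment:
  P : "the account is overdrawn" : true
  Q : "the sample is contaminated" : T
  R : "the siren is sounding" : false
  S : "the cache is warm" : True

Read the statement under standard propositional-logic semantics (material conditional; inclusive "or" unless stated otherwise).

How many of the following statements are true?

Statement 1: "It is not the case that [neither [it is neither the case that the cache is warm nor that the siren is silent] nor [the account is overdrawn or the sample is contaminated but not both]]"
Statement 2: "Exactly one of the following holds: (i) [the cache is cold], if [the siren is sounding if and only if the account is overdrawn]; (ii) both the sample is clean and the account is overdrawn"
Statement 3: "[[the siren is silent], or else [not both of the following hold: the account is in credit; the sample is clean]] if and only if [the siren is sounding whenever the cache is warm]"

Statement 1: This is ¬((S ↓ ¬R) ↓ (P ⊕ Q)).

¬R = ¬F = T
S ↓ ¬R = T ↓ T = F
P ⊕ Q = T ⊕ T = F
(S ↓ ¬R) ↓ (P ⊕ Q) = F ↓ F = T
¬((S ↓ ¬R) ↓ (P ⊕ Q)) = ¬T = F
So Statement 1 is false.

Statement 2: Parsed as ((R ↔ P) → ¬S) ⊕ (¬Q ∧ P)

R ↔ P = F ↔ T = F
¬S = ¬T = F
(R ↔ P) → ¬S = F → F = T
¬Q = ¬T = F
¬Q ∧ P = F ∧ T = F
((R ↔ P) → ¬S) ⊕ (¬Q ∧ P) = T ⊕ F = T
So Statement 2 is true.

Statement 3: This is (¬R ∨ (¬P ↑ ¬Q)) ↔ (S → R).

¬R = ¬F = T
¬P = ¬T = F
¬Q = ¬T = F
¬P ↑ ¬Q = F ↑ F = T
¬R ∨ (¬P ↑ ¬Q) = T ∨ T = T
S → R = T → F = F
(¬R ∨ (¬P ↑ ¬Q)) ↔ (S → R) = T ↔ F = F
Hence Statement 3 is false.

Count: 1.

1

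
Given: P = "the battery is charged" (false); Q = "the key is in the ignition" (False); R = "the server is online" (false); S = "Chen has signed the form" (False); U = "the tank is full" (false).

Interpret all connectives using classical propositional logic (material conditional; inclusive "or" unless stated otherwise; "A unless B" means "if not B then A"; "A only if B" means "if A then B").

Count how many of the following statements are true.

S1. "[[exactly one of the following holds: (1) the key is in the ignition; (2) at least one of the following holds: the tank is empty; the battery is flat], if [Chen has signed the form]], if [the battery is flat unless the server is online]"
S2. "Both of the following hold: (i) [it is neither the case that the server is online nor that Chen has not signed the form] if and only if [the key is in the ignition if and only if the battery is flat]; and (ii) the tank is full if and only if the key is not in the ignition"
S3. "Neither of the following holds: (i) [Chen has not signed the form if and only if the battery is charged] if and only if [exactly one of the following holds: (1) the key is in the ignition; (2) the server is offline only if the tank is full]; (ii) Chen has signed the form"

1

S1: In symbols: (¬P ∨ R) → (S → (Q ⊕ (¬U ∨ ¬P)))

¬P = ¬F = T
¬P ∨ R = T ∨ F = T
¬U = ¬F = T
¬P = ¬F = T
¬U ∨ ¬P = T ∨ T = T
Q ⊕ (¬U ∨ ¬P) = F ⊕ T = T
S → (Q ⊕ (¬U ∨ ¬P)) = F → T = T
(¬P ∨ R) → (S → (Q ⊕ (¬U ∨ ¬P))) = T → T = T
Hence S1 is true.

S2: Parsed as ((R ↓ ¬S) ↔ (Q ↔ ¬P)) ∧ (U ↔ ¬Q)

¬S = ¬F = T
R ↓ ¬S = F ↓ T = F
¬P = ¬F = T
Q ↔ ¬P = F ↔ T = F
(R ↓ ¬S) ↔ (Q ↔ ¬P) = F ↔ F = T
¬Q = ¬F = T
U ↔ ¬Q = F ↔ T = F
((R ↓ ¬S) ↔ (Q ↔ ¬P)) ∧ (U ↔ ¬Q) = T ∧ F = F
So S2 is false.

S3: Parsed as ((¬S ↔ P) ↔ (Q ⊕ (¬R → U))) ↓ S

¬S = ¬F = T
¬S ↔ P = T ↔ F = F
¬R = ¬F = T
¬R → U = T → F = F
Q ⊕ (¬R → U) = F ⊕ F = F
(¬S ↔ P) ↔ (Q ⊕ (¬R → U)) = F ↔ F = T
((¬S ↔ P) ↔ (Q ⊕ (¬R → U))) ↓ S = T ↓ F = F
Thus S3 is false.

True statements: 1 (S1).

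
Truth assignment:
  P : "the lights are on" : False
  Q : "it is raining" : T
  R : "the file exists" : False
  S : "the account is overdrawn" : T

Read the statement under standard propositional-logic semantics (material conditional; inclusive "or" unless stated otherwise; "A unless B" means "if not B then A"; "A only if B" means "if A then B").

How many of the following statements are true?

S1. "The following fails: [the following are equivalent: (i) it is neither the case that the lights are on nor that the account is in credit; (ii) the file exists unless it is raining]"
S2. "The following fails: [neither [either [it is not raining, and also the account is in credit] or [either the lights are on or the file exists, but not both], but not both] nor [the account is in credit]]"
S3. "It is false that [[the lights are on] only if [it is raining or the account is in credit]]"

0

S1: This is not ((P nor not S) iff (R or Q)).

not S = not True = False
P nor not S = False nor False = True
R or Q = False or True = True
(P nor not S) iff (R or Q) = True iff True = True
not ((P nor not S) iff (R or Q)) = not True = False
Hence S1 is false.

S2: This is not (((not Q and not S) xor (P xor R)) nor not S).

not Q = not True = False
not S = not True = False
not Q and not S = False and False = False
P xor R = False xor False = False
(not Q and not S) xor (P xor R) = False xor False = False
not S = not True = False
((not Q and not S) xor (P xor R)) nor not S = False nor False = True
not (((not Q and not S) xor (P xor R)) nor not S) = not True = False
Thus S2 is false.

S3: Parsed as not (P -> (Q or not S))

not S = not True = False
Q or not S = True or False = True
P -> (Q or not S) = False -> True = True
not (P -> (Q or not S)) = not True = False
Thus S3 is false.

Count: 0.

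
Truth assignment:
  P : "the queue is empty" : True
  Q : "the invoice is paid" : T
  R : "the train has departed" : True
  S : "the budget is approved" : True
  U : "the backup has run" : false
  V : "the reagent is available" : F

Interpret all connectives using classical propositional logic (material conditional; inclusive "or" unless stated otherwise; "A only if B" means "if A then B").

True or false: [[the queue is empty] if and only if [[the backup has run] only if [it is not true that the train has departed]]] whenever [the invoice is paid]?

In symbols: Q → (P ↔ (U → ¬R))

¬R = ¬T = F
U → ¬R = F → F = T
P ↔ (U → ¬R) = T ↔ T = T
Q → (P ↔ (U → ¬R)) = T → T = T

True.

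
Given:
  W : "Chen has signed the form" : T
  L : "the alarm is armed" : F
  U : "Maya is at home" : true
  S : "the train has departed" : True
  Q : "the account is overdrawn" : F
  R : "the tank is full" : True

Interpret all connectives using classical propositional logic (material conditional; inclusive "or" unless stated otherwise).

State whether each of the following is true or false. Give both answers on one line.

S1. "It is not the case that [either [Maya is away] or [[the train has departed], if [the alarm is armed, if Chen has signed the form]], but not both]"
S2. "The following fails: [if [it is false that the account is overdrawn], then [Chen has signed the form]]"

S1: Parsed as not (not U xor ((W -> L) -> S))

not U = not True = False
W -> L = True -> False = False
(W -> L) -> S = False -> True = True
not U xor ((W -> L) -> S) = False xor True = True
not (not U xor ((W -> L) -> S)) = not True = False
So S1 is false.

S2: Parsed as not (not Q -> W)

not Q = not False = True
not Q -> W = True -> True = True
not (not Q -> W) = not True = False
Thus S2 is false.

S1 false / S2 false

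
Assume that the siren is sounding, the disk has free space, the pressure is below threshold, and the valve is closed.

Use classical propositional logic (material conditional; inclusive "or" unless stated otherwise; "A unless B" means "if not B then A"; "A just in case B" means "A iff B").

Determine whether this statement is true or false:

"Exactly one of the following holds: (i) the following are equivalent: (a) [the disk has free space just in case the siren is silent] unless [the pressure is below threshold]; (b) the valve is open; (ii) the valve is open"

Let P = "the disk is full" (F), H = "the siren is sounding" (T), K = "the pressure is above threshold" (F), Q = "the valve is open" (F).
In symbols: (((¬P ↔ ¬H) ∨ ¬K) ↔ Q) ⊕ Q

¬P = ¬F = T
¬H = ¬T = F
¬P ↔ ¬H = T ↔ F = F
¬K = ¬F = T
(¬P ↔ ¬H) ∨ ¬K = F ∨ T = T
((¬P ↔ ¬H) ∨ ¬K) ↔ Q = T ↔ F = F
(((¬P ↔ ¬H) ∨ ¬K) ↔ Q) ⊕ Q = F ⊕ F = F

false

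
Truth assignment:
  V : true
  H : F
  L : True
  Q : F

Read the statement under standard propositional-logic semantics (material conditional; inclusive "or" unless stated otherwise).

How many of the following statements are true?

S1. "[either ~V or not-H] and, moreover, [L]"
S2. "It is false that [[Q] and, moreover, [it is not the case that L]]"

S1: This is (not V or not H) and L.

not V = not True = False
not H = not False = True
not V or not H = False or True = True
(not V or not H) and L = True and True = True
Thus S1 is true.

S2: In symbols: not (Q and not L)

not L = not True = False
Q and not L = False and False = False
not (Q and not L) = not False = True
Thus S2 is true.

True statements: 2 (S1, S2).

2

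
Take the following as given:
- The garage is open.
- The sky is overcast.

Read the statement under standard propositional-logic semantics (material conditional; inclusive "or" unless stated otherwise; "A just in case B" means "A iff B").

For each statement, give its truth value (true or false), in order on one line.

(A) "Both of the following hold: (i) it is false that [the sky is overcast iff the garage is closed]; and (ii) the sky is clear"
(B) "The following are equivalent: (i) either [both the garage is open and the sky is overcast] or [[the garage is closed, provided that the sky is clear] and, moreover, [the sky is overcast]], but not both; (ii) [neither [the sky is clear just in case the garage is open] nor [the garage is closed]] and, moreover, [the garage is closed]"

(A) F / (B) T

Let Q = "the sky is overcast" (T), P = "the garage is closed" (F).

(A): Parsed as ~(Q <-> P) & ~Q

Q <-> P = T <-> F = F
~(Q <-> P) = ~F = T
~Q = ~T = F
~(Q <-> P) & ~Q = T & F = F
So (A) is false.

(B): Formalization: ((~P & Q) xor ((~Q -> P) & Q)) <-> (((~Q <-> ~P) nor P) & P)

~P = ~F = T
~P & Q = T & T = T
~Q = ~T = F
~Q -> P = F -> F = T
(~Q -> P) & Q = T & T = T
(~P & Q) xor ((~Q -> P) & Q) = T xor T = F
~Q = ~T = F
~P = ~F = T
~Q <-> ~P = F <-> T = F
(~Q <-> ~P) nor P = F nor F = T
((~Q <-> ~P) nor P) & P = T & F = F
((~P & Q) xor ((~Q -> P) & Q)) <-> (((~Q <-> ~P) nor P) & P) = F <-> F = T
Hence (B) is true.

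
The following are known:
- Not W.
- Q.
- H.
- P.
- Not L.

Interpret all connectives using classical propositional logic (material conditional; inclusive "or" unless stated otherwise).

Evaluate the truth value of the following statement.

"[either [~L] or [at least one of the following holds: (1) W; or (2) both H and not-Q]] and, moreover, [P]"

true

In symbols: (~L | (W | (H & ~Q))) & P

~L = ~F = T
~Q = ~T = F
H & ~Q = T & F = F
W | (H & ~Q) = F | F = F
~L | (W | (H & ~Q)) = T | F = T
(~L | (W | (H & ~Q))) & P = T & T = T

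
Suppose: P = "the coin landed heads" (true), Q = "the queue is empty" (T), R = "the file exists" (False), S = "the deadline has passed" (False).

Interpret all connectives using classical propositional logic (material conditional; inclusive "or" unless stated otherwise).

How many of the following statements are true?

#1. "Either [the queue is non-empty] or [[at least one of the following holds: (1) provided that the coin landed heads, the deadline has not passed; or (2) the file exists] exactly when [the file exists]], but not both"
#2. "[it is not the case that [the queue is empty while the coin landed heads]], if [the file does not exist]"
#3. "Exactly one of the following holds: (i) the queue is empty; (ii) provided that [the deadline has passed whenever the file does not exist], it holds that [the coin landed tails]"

#1: Formalization: ~Q xor (((P -> ~S) | R) <-> R)

~Q = ~T = F
~S = ~F = T
P -> ~S = T -> T = T
(P -> ~S) | R = T | F = T
((P -> ~S) | R) <-> R = T <-> F = F
~Q xor (((P -> ~S) | R) <-> R) = F xor F = F
Hence #1 is false.

#2: Parsed as ~R -> ~(Q & P)

~R = ~F = T
Q & P = T & T = T
~(Q & P) = ~T = F
~R -> ~(Q & P) = T -> F = F
Hence #2 is false.

#3: Parsed as Q xor ((~R -> S) -> ~P)

~R = ~F = T
~R -> S = T -> F = F
~P = ~T = F
(~R -> S) -> ~P = F -> F = T
Q xor ((~R -> S) -> ~P) = T xor T = F
Thus #3 is false.

True statements: 0 (none).

0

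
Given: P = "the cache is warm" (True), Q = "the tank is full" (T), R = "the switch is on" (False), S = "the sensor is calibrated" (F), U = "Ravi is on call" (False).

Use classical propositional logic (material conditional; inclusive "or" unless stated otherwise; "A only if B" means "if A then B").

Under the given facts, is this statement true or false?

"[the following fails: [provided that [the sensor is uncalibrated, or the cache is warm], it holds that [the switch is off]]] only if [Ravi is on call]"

Parsed as ¬((¬S ∨ P) → ¬R) → U

¬S = ¬F = T
¬S ∨ P = T ∨ T = T
¬R = ¬F = T
(¬S ∨ P) → ¬R = T → T = T
¬((¬S ∨ P) → ¬R) = ¬T = F
¬((¬S ∨ P) → ¬R) → U = F → F = T

True.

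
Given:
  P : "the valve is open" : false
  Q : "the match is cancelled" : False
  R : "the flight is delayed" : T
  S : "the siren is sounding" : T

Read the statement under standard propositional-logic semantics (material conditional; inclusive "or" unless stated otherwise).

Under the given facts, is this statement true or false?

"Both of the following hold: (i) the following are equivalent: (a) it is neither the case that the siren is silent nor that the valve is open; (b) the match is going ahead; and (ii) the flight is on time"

false

Formalization: ((~S nor P) <-> ~Q) & ~R

~S = ~T = F
~S nor P = F nor F = T
~Q = ~F = T
(~S nor P) <-> ~Q = T <-> T = T
~R = ~T = F
((~S nor P) <-> ~Q) & ~R = T & F = F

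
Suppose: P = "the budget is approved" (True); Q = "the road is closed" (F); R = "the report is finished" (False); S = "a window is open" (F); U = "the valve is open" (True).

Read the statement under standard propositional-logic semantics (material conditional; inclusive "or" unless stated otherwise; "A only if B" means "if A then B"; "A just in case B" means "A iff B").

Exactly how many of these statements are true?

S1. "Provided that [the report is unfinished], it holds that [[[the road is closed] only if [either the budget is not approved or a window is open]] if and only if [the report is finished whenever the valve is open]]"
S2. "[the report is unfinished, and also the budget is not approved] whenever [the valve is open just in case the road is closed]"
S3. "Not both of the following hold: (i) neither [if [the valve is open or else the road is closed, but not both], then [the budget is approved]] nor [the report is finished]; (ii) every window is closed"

S1: This is ~R -> ((Q -> (~P | S)) <-> (U -> R)).

~R = ~F = T
~P = ~T = F
~P | S = F | F = F
Q -> (~P | S) = F -> F = T
U -> R = T -> F = F
(Q -> (~P | S)) <-> (U -> R) = T <-> F = F
~R -> ((Q -> (~P | S)) <-> (U -> R)) = T -> F = F
Thus S1 is false.

S2: This is (U <-> Q) -> (~R & ~P).

U <-> Q = T <-> F = F
~R = ~F = T
~P = ~T = F
~R & ~P = T & F = F
(U <-> Q) -> (~R & ~P) = F -> F = T
Hence S2 is true.

S3: In symbols: (((U xor Q) -> P) nor R) nand ~S

U xor Q = T xor F = T
(U xor Q) -> P = T -> T = T
((U xor Q) -> P) nor R = T nor F = F
~S = ~F = T
(((U xor Q) -> P) nor R) nand ~S = F nand T = T
So S3 is true.

Count: 2.

2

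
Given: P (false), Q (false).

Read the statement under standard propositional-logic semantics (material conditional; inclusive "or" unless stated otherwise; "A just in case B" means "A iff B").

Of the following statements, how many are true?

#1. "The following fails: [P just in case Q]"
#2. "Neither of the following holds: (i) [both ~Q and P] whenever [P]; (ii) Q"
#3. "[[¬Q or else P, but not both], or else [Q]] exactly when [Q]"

#1: This is ~(P <-> Q).

P <-> Q = F <-> F = T
~(P <-> Q) = ~T = F
So #1 is false.

#2: In symbols: (P -> (~Q & P)) nor Q

~Q = ~F = T
~Q & P = T & F = F
P -> (~Q & P) = F -> F = T
(P -> (~Q & P)) nor Q = T nor F = F
Hence #2 is false.

#3: Formalization: ((~Q xor P) | Q) <-> Q

~Q = ~F = T
~Q xor P = T xor F = T
(~Q xor P) | Q = T | F = T
((~Q xor P) | Q) <-> Q = T <-> F = F
Hence #3 is false.

True statements: 0 (none).

0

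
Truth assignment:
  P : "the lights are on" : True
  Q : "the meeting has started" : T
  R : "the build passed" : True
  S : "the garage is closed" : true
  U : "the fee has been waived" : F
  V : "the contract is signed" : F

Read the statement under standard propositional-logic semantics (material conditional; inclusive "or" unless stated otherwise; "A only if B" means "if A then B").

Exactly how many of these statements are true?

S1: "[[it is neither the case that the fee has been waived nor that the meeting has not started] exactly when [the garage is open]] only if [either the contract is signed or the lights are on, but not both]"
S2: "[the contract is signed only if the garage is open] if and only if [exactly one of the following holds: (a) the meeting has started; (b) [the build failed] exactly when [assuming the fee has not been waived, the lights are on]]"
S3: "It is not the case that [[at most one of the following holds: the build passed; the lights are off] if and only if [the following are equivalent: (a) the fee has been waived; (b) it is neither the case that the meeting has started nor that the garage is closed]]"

2

S1: In symbols: ((U nor not Q) iff not S) -> (V xor P)

not Q = not True = False
U nor not Q = False nor False = True
not S = not True = False
(U nor not Q) iff not S = True iff False = False
V xor P = False xor True = True
((U nor not Q) iff not S) -> (V xor P) = False -> True = True
So S1 is true.

S2: This is (V -> not S) iff (Q xor (not R iff (not U -> P))).

not S = not True = False
V -> not S = False -> False = True
not R = not True = False
not U = not False = True
not U -> P = True -> True = True
not R iff (not U -> P) = False iff True = False
Q xor (not R iff (not U -> P)) = True xor False = True
(V -> not S) iff (Q xor (not R iff (not U -> P))) = True iff True = True
So S2 is true.

S3: Parsed as not ((R nand not P) iff (U iff (Q nor S)))

not P = not True = False
R nand not P = True nand False = True
Q nor S = True nor True = False
U iff (Q nor S) = False iff False = True
(R nand not P) iff (U iff (Q nor S)) = True iff True = True
not ((R nand not P) iff (U iff (Q nor S))) = not True = False
Thus S3 is false.

True statements: 2 (S1, S2).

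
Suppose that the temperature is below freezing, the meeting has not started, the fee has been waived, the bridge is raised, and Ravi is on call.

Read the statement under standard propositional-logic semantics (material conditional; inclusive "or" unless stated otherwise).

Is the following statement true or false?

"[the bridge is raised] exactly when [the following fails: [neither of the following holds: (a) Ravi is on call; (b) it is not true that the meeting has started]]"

True.

Let M = "the bridge is raised" (T), K = "Ravi is on call" (T), P = "the meeting has started" (F).
In symbols: M <-> ~(K nor ~P)

~P = ~F = T
K nor ~P = T nor T = F
~(K nor ~P) = ~F = T
M <-> ~(K nor ~P) = T <-> T = T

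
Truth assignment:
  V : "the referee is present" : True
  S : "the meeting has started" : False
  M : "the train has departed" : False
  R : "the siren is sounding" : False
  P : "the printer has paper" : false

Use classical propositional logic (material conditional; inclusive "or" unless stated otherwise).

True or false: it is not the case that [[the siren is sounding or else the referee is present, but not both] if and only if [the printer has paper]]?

This is ¬((R ⊕ V) ↔ P).

R ⊕ V = F ⊕ T = T
(R ⊕ V) ↔ P = T ↔ F = F
¬((R ⊕ V) ↔ P) = ¬F = T

true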